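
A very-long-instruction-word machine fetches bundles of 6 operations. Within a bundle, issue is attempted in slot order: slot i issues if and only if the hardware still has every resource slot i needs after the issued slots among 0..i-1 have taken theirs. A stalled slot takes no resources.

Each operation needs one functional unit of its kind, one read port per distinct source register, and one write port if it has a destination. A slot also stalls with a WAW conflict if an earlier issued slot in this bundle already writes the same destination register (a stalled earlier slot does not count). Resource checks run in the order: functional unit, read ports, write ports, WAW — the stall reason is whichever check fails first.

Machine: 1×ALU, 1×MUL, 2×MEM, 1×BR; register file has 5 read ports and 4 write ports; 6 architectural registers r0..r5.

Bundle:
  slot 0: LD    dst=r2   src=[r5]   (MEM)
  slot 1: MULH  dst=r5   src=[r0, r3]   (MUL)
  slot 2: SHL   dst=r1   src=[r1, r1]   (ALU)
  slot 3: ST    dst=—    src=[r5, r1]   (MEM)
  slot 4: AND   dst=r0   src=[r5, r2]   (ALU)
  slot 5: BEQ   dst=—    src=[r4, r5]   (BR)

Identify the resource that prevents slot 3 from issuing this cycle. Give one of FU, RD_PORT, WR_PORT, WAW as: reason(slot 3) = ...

slot 0 (MEM): ISSUE — free A1,Mu1,Ld1,B1 rp4 wp3
slot 1 (MUL): ISSUE — free A1,Mu0,Ld1,B1 rp2 wp2
slot 2 (ALU): ISSUE — free A0,Mu0,Ld1,B1 rp1 wp1
slot 3 (MEM): stall RD_PORT — free A0,Mu0,Ld1,B1 rp1 wp1
slot 4 (ALU): stall FU — free A0,Mu0,Ld1,B1 rp1 wp1
slot 5 (BR): stall RD_PORT — free A0,Mu0,Ld1,B1 rp1 wp1

reason(slot 3) = RD_PORT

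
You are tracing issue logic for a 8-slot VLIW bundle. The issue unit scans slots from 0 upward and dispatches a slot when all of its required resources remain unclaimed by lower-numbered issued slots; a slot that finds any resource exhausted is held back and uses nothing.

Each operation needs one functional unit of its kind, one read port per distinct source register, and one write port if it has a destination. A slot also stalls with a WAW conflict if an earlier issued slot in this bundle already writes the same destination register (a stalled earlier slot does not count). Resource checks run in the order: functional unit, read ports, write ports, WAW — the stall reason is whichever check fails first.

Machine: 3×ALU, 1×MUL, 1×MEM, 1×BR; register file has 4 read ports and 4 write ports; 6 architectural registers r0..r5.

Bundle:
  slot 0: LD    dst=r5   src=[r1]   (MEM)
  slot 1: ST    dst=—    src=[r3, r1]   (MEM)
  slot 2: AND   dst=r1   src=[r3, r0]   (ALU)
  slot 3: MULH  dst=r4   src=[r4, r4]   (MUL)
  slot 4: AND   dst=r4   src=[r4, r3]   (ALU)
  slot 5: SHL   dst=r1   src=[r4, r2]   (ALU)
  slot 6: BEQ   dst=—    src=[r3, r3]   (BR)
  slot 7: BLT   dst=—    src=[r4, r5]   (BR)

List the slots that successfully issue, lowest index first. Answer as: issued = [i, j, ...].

issued = [0, 2, 3]

  0. MEM→r5 ⇒ go  {3A/1Mu/0Ld/1B | 3r 3w}
  1. MEM ⇒ no(FU)  {3A/1Mu/0Ld/1B | 3r 3w}
  2. ALU→r1 ⇒ go  {2A/1Mu/0Ld/1B | 1r 2w}
  3. MUL→r4 ⇒ go  {2A/0Mu/0Ld/1B | 0r 1w}
  4. ALU→r4 ⇒ no(RD_PORT)  {2A/0Mu/0Ld/1B | 0r 1w}
  5. ALU→r1 ⇒ no(RD_PORT)  {2A/0Mu/0Ld/1B | 0r 1w}
  6. BR ⇒ no(RD_PORT)  {2A/0Mu/0Ld/1B | 0r 1w}
  7. BR ⇒ no(RD_PORT)  {2A/0Mu/0Ld/1B | 0r 1w}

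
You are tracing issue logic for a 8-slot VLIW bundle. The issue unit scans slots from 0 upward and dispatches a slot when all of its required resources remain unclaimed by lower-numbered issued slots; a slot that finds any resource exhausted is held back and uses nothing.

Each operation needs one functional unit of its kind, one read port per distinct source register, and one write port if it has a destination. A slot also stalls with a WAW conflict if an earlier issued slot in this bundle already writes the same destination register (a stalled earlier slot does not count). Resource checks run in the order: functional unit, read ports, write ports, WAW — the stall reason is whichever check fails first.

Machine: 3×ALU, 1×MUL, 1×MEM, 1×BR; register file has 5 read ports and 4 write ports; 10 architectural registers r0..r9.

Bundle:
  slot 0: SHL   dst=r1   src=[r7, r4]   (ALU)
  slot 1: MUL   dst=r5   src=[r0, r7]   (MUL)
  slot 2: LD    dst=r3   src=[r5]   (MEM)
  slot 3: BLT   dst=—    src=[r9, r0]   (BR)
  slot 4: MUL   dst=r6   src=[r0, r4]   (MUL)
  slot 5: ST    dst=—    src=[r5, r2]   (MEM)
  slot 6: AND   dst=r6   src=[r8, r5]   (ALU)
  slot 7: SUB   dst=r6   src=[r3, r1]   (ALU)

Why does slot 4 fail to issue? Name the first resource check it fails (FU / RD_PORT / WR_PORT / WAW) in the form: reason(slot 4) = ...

reason(slot 4) = FU

[0] ALU needs rd=2 wr=1: ok; after: ALU=2 MUL=1 MEM=1 BR=1, R=3, W=3
[1] MUL needs rd=2 wr=1: ok; after: ALU=2 MUL=0 MEM=1 BR=1, R=1, W=2
[2] MEM needs rd=1 wr=1: ok; after: ALU=2 MUL=0 MEM=0 BR=1, R=0, W=1
[3] BR needs rd=2 wr=0: RD_PORT; after: ALU=2 MUL=0 MEM=0 BR=1, R=0, W=1
[4] MUL needs rd=2 wr=1: FU; after: ALU=2 MUL=0 MEM=0 BR=1, R=0, W=1
[5] MEM needs rd=2 wr=0: FU; after: ALU=2 MUL=0 MEM=0 BR=1, R=0, W=1
[6] ALU needs rd=2 wr=1: RD_PORT; after: ALU=2 MUL=0 MEM=0 BR=1, R=0, W=1
[7] ALU needs rd=2 wr=1: RD_PORT; after: ALU=2 MUL=0 MEM=0 BR=1, R=0, W=1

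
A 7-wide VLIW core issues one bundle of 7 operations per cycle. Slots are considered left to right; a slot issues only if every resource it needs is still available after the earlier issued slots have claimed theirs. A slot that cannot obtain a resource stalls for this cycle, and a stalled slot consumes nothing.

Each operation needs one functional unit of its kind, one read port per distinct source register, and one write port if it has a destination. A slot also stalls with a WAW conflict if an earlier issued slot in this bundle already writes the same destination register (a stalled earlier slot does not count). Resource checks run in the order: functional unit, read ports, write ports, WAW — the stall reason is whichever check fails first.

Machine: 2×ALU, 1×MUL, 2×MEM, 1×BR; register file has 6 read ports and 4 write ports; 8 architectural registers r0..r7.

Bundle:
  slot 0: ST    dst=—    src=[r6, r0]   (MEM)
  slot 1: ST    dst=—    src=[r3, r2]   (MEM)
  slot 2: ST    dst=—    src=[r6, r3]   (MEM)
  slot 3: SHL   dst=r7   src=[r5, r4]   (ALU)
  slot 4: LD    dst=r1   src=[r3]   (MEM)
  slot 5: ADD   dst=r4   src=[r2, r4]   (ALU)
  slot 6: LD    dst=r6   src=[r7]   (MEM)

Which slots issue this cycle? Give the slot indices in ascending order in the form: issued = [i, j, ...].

issued = [0, 1, 3]

(0) want 1×MEM +2rd +0wr — yes → AL2|MU1|ME1|BR1|rd4|wr4
(1) want 1×MEM +2rd +0wr — yes → AL2|MU1|ME0|BR1|rd2|wr4
(2) want 1×MEM +2rd +0wr — FU → AL2|MU1|ME0|BR1|rd2|wr4
(3) want 1×ALU +2rd +1wr — yes → AL1|MU1|ME0|BR1|rd0|wr3
(4) want 1×MEM +1rd +1wr — FU → AL1|MU1|ME0|BR1|rd0|wr3
(5) want 1×ALU +2rd +1wr — RD_PORT → AL1|MU1|ME0|BR1|rd0|wr3
(6) want 1×MEM +1rd +1wr — FU → AL1|MU1|ME0|BR1|rd0|wr3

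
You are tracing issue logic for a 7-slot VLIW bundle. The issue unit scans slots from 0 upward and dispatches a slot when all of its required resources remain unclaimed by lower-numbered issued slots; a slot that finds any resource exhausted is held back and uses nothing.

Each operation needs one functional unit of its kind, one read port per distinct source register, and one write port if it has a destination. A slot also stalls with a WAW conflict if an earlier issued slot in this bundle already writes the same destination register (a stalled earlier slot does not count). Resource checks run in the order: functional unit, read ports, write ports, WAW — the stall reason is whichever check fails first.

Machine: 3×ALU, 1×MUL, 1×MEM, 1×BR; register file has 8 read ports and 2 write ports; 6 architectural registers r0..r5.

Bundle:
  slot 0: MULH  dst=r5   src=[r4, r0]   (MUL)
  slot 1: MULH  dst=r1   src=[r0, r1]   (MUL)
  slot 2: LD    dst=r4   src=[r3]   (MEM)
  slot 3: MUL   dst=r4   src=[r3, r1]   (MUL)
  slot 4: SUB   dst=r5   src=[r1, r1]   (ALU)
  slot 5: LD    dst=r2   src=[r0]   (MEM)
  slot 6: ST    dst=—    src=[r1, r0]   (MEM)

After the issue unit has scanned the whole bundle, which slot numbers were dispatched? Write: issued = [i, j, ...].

slot 0 (MUL): ISSUE — free A3,Mu0,Ld1,B1 rp6 wp1
slot 1 (MUL): stall FU — free A3,Mu0,Ld1,B1 rp6 wp1
slot 2 (MEM): ISSUE — free A3,Mu0,Ld0,B1 rp5 wp0
slot 3 (MUL): stall FU — free A3,Mu0,Ld0,B1 rp5 wp0
slot 4 (ALU): stall WR_PORT — free A3,Mu0,Ld0,B1 rp5 wp0
slot 5 (MEM): stall FU — free A3,Mu0,Ld0,B1 rp5 wp0
slot 6 (MEM): stall FU — free A3,Mu0,Ld0,B1 rp5 wp0

issued = [0, 2]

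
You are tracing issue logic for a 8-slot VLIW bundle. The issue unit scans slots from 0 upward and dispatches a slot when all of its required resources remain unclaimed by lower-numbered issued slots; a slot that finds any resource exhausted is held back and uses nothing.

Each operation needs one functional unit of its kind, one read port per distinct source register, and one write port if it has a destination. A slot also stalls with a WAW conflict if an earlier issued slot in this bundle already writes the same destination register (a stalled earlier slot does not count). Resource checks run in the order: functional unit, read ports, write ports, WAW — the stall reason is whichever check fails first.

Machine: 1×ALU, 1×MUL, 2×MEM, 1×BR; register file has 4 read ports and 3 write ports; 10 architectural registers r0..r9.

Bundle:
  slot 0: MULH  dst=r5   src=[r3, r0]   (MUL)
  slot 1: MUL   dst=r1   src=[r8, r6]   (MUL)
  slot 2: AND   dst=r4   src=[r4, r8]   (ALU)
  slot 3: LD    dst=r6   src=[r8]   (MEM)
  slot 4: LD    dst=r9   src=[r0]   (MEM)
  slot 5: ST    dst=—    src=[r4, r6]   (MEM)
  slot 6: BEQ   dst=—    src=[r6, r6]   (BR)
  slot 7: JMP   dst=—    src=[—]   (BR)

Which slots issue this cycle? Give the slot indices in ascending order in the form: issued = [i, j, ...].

slot 0 (MUL): ISSUE — free A1,Mu0,Ld2,B1 rp2 wp2
slot 1 (MUL): stall FU — free A1,Mu0,Ld2,B1 rp2 wp2
slot 2 (ALU): ISSUE — free A0,Mu0,Ld2,B1 rp0 wp1
slot 3 (MEM): stall RD_PORT — free A0,Mu0,Ld2,B1 rp0 wp1
slot 4 (MEM): stall RD_PORT — free A0,Mu0,Ld2,B1 rp0 wp1
slot 5 (MEM): stall RD_PORT — free A0,Mu0,Ld2,B1 rp0 wp1
slot 6 (BR): stall RD_PORT — free A0,Mu0,Ld2,B1 rp0 wp1
slot 7 (BR): ISSUE — free A0,Mu0,Ld2,B0 rp0 wp1

issued = [0, 2, 7]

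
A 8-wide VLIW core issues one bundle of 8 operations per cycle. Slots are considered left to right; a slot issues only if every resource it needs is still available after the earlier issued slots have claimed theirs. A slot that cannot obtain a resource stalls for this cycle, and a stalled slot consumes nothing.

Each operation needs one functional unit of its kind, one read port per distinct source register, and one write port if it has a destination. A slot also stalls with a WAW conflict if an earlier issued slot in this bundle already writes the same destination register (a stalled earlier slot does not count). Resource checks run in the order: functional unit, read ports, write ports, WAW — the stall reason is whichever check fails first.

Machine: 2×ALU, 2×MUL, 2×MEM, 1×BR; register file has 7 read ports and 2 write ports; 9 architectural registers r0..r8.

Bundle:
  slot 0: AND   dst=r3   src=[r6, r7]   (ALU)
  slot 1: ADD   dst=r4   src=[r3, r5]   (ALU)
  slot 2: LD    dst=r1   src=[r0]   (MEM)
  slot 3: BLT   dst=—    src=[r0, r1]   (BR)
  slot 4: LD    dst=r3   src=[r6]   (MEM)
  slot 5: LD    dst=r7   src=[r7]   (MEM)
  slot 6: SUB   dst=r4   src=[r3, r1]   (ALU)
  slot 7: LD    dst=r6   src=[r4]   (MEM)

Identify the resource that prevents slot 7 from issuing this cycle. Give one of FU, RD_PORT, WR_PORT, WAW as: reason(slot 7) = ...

[0] ALU needs rd=2 wr=1: ok; after: ALU=1 MUL=2 MEM=2 BR=1, R=5, W=1
[1] ALU needs rd=2 wr=1: ok; after: ALU=0 MUL=2 MEM=2 BR=1, R=3, W=0
[2] MEM needs rd=1 wr=1: WR_PORT; after: ALU=0 MUL=2 MEM=2 BR=1, R=3, W=0
[3] BR needs rd=2 wr=0: ok; after: ALU=0 MUL=2 MEM=2 BR=0, R=1, W=0
[4] MEM needs rd=1 wr=1: WR_PORT; after: ALU=0 MUL=2 MEM=2 BR=0, R=1, W=0
[5] MEM needs rd=1 wr=1: WR_PORT; after: ALU=0 MUL=2 MEM=2 BR=0, R=1, W=0
[6] ALU needs rd=2 wr=1: FU; after: ALU=0 MUL=2 MEM=2 BR=0, R=1, W=0
[7] MEM needs rd=1 wr=1: WR_PORT; after: ALU=0 MUL=2 MEM=2 BR=0, R=1, W=0

reason(slot 7) = WR_PORT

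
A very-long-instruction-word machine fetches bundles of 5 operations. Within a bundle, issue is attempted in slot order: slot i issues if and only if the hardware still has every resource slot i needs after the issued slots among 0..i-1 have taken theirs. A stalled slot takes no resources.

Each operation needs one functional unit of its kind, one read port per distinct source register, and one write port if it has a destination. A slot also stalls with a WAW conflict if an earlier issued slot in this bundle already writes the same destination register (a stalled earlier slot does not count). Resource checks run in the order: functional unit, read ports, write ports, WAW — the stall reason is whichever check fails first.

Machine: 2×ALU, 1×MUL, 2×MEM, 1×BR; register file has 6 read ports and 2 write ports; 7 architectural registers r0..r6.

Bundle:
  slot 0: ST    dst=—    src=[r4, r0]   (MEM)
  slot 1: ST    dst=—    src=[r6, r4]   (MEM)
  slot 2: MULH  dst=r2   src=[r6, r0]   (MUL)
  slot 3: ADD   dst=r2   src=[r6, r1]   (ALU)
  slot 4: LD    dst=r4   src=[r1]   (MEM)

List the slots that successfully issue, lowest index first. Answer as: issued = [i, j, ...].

issued = [0, 1, 2]

slot 0 (MEM): ISSUE — free A2,Mu1,Ld1,B1 rp4 wp2
slot 1 (MEM): ISSUE — free A2,Mu1,Ld0,B1 rp2 wp2
slot 2 (MUL): ISSUE — free A2,Mu0,Ld0,B1 rp0 wp1
slot 3 (ALU): stall RD_PORT — free A2,Mu0,Ld0,B1 rp0 wp1
slot 4 (MEM): stall FU — free A2,Mu0,Ld0,B1 rp0 wp1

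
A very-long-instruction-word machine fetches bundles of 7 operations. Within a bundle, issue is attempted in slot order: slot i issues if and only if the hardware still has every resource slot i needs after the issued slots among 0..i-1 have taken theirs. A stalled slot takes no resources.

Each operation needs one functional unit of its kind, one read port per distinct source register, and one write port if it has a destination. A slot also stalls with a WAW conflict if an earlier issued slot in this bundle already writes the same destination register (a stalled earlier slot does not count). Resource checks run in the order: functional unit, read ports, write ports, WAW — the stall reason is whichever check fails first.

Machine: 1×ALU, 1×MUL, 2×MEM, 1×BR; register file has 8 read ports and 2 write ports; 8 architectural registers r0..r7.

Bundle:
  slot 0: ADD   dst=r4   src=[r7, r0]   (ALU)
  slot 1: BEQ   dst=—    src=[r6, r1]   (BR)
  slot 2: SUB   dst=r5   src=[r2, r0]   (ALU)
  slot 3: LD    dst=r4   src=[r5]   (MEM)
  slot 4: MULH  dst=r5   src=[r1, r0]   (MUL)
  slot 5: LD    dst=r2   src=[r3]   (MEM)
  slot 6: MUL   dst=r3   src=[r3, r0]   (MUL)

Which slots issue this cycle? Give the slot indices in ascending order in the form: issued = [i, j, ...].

[0] ALU needs rd=2 wr=1: ok; after: ALU=0 MUL=1 MEM=2 BR=1, R=6, W=1
[1] BR needs rd=2 wr=0: ok; after: ALU=0 MUL=1 MEM=2 BR=0, R=4, W=1
[2] ALU needs rd=2 wr=1: FU; after: ALU=0 MUL=1 MEM=2 BR=0, R=4, W=1
[3] MEM needs rd=1 wr=1: WAW; after: ALU=0 MUL=1 MEM=2 BR=0, R=4, W=1
[4] MUL needs rd=2 wr=1: ok; after: ALU=0 MUL=0 MEM=2 BR=0, R=2, W=0
[5] MEM needs rd=1 wr=1: WR_PORT; after: ALU=0 MUL=0 MEM=2 BR=0, R=2, W=0
[6] MUL needs rd=2 wr=1: FU; after: ALU=0 MUL=0 MEM=2 BR=0, R=2, W=0

issued = [0, 1, 4]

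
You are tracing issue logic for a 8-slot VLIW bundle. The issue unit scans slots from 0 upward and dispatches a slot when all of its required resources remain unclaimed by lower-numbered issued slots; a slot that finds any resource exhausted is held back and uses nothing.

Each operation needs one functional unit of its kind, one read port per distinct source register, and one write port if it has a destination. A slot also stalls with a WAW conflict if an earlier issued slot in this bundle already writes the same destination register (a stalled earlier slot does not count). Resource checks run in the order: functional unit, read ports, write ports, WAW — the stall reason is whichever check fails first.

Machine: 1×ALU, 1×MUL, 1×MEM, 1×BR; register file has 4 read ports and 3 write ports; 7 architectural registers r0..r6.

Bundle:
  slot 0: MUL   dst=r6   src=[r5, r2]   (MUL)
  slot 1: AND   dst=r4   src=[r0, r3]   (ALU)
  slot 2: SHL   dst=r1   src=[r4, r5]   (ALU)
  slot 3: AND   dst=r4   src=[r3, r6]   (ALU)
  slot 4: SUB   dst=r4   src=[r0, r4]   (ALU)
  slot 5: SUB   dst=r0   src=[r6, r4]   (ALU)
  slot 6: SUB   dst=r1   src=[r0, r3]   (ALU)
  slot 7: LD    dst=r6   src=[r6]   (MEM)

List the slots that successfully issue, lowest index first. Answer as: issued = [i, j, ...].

  0. MUL→r6 ⇒ go  {1A/0Mu/1Ld/1B | 2r 2w}
  1. ALU→r4 ⇒ go  {0A/0Mu/1Ld/1B | 0r 1w}
  2. ALU→r1 ⇒ no(FU)  {0A/0Mu/1Ld/1B | 0r 1w}
  3. ALU→r4 ⇒ no(FU)  {0A/0Mu/1Ld/1B | 0r 1w}
  4. ALU→r4 ⇒ no(FU)  {0A/0Mu/1Ld/1B | 0r 1w}
  5. ALU→r0 ⇒ no(FU)  {0A/0Mu/1Ld/1B | 0r 1w}
  6. ALU→r1 ⇒ no(FU)  {0A/0Mu/1Ld/1B | 0r 1w}
  7. MEM→r6 ⇒ no(RD_PORT)  {0A/0Mu/1Ld/1B | 0r 1w}

issued = [0, 1]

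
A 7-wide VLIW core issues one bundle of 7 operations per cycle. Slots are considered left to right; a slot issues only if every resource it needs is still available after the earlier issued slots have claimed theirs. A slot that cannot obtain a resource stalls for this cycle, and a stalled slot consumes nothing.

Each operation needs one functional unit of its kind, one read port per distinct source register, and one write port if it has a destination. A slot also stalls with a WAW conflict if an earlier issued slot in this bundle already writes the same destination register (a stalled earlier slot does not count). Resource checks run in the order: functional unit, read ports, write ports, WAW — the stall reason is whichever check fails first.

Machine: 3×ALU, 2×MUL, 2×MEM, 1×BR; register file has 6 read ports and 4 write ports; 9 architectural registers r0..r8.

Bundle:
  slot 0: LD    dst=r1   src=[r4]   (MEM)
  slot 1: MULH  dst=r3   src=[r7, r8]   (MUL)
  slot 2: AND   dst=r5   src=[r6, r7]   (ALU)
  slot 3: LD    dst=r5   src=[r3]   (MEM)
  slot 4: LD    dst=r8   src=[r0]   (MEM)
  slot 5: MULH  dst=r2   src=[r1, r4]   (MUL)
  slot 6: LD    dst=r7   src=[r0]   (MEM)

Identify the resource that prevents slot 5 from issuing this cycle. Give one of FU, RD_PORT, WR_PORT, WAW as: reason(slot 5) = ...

reason(slot 5) = RD_PORT

  0. MEM→r1 ⇒ go  {3A/2Mu/1Ld/1B | 5r 3w}
  1. MUL→r3 ⇒ go  {3A/1Mu/1Ld/1B | 3r 2w}
  2. ALU→r5 ⇒ go  {2A/1Mu/1Ld/1B | 1r 1w}
  3. MEM→r5 ⇒ no(WAW)  {2A/1Mu/1Ld/1B | 1r 1w}
  4. MEM→r8 ⇒ go  {2A/1Mu/0Ld/1B | 0r 0w}
  5. MUL→r2 ⇒ no(RD_PORT)  {2A/1Mu/0Ld/1B | 0r 0w}
  6. MEM→r7 ⇒ no(FU)  {2A/1Mu/0Ld/1B | 0r 0w}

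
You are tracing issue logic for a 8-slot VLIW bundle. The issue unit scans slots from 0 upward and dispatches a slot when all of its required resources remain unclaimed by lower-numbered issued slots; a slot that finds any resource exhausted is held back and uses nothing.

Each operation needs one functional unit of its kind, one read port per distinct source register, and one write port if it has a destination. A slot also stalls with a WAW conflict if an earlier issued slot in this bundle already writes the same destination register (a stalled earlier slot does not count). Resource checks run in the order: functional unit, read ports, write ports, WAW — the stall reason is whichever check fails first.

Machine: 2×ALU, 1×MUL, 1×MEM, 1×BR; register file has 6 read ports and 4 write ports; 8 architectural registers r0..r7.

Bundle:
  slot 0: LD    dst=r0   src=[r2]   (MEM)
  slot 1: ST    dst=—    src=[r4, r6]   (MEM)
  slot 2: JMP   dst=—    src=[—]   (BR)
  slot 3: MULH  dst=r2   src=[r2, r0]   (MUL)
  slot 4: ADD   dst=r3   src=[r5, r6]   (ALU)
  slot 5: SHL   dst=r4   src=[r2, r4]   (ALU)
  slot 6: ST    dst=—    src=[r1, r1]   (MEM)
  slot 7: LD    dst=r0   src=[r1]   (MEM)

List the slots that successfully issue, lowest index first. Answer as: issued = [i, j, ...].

issued = [0, 2, 3, 4]

(0) want 1×MEM +1rd +1wr — yes → AL2|MU1|ME0|BR1|rd5|wr3
(1) want 1×MEM +2rd +0wr — FU → AL2|MU1|ME0|BR1|rd5|wr3
(2) want 1×BR +0rd +0wr — yes → AL2|MU1|ME0|BR0|rd5|wr3
(3) want 1×MUL +2rd +1wr — yes → AL2|MU0|ME0|BR0|rd3|wr2
(4) want 1×ALU +2rd +1wr — yes → AL1|MU0|ME0|BR0|rd1|wr1
(5) want 1×ALU +2rd +1wr — RD_PORT → AL1|MU0|ME0|BR0|rd1|wr1
(6) want 1×MEM +1rd +0wr — FU → AL1|MU0|ME0|BR0|rd1|wr1
(7) want 1×MEM +1rd +1wr — FU → AL1|MU0|ME0|BR0|rd1|wr1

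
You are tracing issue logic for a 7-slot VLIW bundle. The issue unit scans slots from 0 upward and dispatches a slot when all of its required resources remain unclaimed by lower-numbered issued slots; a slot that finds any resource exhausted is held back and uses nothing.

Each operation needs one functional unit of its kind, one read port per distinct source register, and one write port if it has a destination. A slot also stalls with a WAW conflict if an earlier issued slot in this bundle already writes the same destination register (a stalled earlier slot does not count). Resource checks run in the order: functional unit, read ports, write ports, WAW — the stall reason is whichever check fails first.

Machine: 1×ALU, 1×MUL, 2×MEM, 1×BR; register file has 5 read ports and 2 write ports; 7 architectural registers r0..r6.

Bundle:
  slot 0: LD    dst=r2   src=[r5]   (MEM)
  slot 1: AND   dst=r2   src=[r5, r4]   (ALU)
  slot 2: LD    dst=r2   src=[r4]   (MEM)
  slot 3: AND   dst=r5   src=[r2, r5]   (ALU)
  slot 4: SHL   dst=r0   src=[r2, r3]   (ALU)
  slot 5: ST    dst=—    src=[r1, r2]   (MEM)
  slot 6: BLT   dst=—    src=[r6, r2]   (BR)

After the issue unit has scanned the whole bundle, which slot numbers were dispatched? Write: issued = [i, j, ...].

issued = [0, 3, 5]

(0) want 1×MEM +1rd +1wr — yes → AL1|MU1|ME1|BR1|rd4|wr1
(1) want 1×ALU +2rd +1wr — WAW → AL1|MU1|ME1|BR1|rd4|wr1
(2) want 1×MEM +1rd +1wr — WAW → AL1|MU1|ME1|BR1|rd4|wr1
(3) want 1×ALU +2rd +1wr — yes → AL0|MU1|ME1|BR1|rd2|wr0
(4) want 1×ALU +2rd +1wr — FU → AL0|MU1|ME1|BR1|rd2|wr0
(5) want 1×MEM +2rd +0wr — yes → AL0|MU1|ME0|BR1|rd0|wr0
(6) want 1×BR +2rd +0wr — RD_PORT → AL0|MU1|ME0|BR1|rd0|wr0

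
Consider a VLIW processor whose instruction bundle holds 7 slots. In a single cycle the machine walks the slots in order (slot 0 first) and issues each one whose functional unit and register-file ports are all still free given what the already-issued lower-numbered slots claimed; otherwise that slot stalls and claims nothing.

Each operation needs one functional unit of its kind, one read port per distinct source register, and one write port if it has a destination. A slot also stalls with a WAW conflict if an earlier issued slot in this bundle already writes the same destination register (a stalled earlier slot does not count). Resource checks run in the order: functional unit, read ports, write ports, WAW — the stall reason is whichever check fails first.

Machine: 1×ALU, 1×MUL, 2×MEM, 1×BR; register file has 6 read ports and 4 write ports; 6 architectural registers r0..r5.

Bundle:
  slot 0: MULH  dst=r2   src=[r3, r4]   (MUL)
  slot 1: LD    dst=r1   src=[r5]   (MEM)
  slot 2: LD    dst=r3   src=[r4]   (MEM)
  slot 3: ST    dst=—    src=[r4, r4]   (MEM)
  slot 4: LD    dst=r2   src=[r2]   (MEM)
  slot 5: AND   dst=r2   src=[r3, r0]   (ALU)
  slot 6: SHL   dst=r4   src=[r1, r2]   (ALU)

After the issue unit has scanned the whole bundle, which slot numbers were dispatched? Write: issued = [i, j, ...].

issued = [0, 1, 2, 6]

[0] MUL needs rd=2 wr=1: ok; after: ALU=1 MUL=0 MEM=2 BR=1, R=4, W=3
[1] MEM needs rd=1 wr=1: ok; after: ALU=1 MUL=0 MEM=1 BR=1, R=3, W=2
[2] MEM needs rd=1 wr=1: ok; after: ALU=1 MUL=0 MEM=0 BR=1, R=2, W=1
[3] MEM needs rd=1 wr=0: FU; after: ALU=1 MUL=0 MEM=0 BR=1, R=2, W=1
[4] MEM needs rd=1 wr=1: FU; after: ALU=1 MUL=0 MEM=0 BR=1, R=2, W=1
[5] ALU needs rd=2 wr=1: WAW; after: ALU=1 MUL=0 MEM=0 BR=1, R=2, W=1
[6] ALU needs rd=2 wr=1: ok; after: ALU=0 MUL=0 MEM=0 BR=1, R=0, W=0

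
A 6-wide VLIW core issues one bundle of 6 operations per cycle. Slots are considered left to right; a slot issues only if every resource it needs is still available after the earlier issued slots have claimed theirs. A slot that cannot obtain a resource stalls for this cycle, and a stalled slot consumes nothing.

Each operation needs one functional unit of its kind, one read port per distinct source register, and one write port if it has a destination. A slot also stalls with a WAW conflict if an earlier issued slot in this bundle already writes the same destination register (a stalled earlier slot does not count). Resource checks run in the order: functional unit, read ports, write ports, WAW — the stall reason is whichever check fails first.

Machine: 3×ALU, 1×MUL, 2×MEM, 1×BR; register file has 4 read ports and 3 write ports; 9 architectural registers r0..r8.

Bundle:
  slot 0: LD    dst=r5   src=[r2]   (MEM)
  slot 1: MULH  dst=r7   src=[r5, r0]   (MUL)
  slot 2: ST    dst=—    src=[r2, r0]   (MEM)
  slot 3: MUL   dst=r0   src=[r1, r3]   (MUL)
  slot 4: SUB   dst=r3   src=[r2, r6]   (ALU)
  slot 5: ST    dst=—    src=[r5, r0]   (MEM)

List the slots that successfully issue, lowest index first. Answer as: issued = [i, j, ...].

issued = [0, 1]

[0] MEM needs rd=1 wr=1: ok; after: ALU=3 MUL=1 MEM=1 BR=1, R=3, W=2
[1] MUL needs rd=2 wr=1: ok; after: ALU=3 MUL=0 MEM=1 BR=1, R=1, W=1
[2] MEM needs rd=2 wr=0: RD_PORT; after: ALU=3 MUL=0 MEM=1 BR=1, R=1, W=1
[3] MUL needs rd=2 wr=1: FU; after: ALU=3 MUL=0 MEM=1 BR=1, R=1, W=1
[4] ALU needs rd=2 wr=1: RD_PORT; after: ALU=3 MUL=0 MEM=1 BR=1, R=1, W=1
[5] MEM needs rd=2 wr=0: RD_PORT; after: ALU=3 MUL=0 MEM=1 BR=1, R=1, W=1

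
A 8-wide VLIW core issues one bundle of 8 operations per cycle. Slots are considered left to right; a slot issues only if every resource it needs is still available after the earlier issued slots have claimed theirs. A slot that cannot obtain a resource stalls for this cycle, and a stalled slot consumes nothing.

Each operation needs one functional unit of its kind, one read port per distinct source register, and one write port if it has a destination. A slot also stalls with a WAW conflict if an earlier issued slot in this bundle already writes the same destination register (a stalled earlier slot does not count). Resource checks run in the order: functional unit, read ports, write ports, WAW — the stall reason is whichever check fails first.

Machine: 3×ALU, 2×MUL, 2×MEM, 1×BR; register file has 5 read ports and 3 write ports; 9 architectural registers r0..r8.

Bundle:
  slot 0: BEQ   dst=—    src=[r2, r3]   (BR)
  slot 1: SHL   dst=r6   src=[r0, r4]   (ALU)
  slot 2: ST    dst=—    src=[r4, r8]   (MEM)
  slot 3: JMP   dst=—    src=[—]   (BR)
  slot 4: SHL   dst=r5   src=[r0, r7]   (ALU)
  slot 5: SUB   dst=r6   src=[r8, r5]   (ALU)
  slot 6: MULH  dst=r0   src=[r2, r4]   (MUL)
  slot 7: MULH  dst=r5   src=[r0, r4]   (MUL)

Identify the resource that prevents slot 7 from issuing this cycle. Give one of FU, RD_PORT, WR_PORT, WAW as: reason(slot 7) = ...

reason(slot 7) = RD_PORT

slot 0 (BR): ISSUE — free A3,Mu2,Ld2,B0 rp3 wp3
slot 1 (ALU): ISSUE — free A2,Mu2,Ld2,B0 rp1 wp2
slot 2 (MEM): stall RD_PORT — free A2,Mu2,Ld2,B0 rp1 wp2
slot 3 (BR): stall FU — free A2,Mu2,Ld2,B0 rp1 wp2
slot 4 (ALU): stall RD_PORT — free A2,Mu2,Ld2,B0 rp1 wp2
slot 5 (ALU): stall RD_PORT — free A2,Mu2,Ld2,B0 rp1 wp2
slot 6 (MUL): stall RD_PORT — free A2,Mu2,Ld2,B0 rp1 wp2
slot 7 (MUL): stall RD_PORT — free A2,Mu2,Ld2,B0 rp1 wp2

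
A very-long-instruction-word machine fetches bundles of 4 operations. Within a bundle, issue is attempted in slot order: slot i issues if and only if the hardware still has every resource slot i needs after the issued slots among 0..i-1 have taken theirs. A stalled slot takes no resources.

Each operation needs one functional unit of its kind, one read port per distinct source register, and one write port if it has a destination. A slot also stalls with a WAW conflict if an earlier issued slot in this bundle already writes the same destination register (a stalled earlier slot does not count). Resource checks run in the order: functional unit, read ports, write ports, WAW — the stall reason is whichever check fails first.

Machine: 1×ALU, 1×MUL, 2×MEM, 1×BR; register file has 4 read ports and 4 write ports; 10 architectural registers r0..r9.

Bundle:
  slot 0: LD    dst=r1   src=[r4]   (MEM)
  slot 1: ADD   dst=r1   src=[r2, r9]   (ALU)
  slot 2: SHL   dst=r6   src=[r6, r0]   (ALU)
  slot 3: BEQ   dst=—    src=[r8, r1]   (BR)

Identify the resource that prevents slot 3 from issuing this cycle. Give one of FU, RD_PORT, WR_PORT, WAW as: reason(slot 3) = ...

  0. MEM→r1 ⇒ go  {1A/1Mu/1Ld/1B | 3r 3w}
  1. ALU→r1 ⇒ no(WAW)  {1A/1Mu/1Ld/1B | 3r 3w}
  2. ALU→r6 ⇒ go  {0A/1Mu/1Ld/1B | 1r 2w}
  3. BR ⇒ no(RD_PORT)  {0A/1Mu/1Ld/1B | 1r 2w}

reason(slot 3) = RD_PORT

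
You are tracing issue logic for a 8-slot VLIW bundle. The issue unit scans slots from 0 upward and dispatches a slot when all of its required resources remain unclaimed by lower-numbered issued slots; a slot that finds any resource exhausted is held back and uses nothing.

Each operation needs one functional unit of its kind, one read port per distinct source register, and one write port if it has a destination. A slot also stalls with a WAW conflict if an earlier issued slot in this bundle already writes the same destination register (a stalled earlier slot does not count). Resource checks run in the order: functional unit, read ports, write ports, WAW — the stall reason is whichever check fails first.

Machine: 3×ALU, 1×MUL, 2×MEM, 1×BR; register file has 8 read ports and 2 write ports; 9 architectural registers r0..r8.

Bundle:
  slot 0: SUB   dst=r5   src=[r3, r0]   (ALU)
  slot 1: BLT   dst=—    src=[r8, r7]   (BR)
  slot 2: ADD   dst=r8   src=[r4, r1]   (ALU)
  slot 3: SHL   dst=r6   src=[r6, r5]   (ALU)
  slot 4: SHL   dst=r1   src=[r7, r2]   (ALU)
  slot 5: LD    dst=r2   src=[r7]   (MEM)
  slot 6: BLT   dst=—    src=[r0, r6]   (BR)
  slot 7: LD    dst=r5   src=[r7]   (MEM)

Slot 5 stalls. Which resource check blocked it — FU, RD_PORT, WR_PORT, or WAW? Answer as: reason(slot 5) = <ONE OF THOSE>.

[0] ALU needs rd=2 wr=1: ok; after: ALU=2 MUL=1 MEM=2 BR=1, R=6, W=1
[1] BR needs rd=2 wr=0: ok; after: ALU=2 MUL=1 MEM=2 BR=0, R=4, W=1
[2] ALU needs rd=2 wr=1: ok; after: ALU=1 MUL=1 MEM=2 BR=0, R=2, W=0
[3] ALU needs rd=2 wr=1: WR_PORT; after: ALU=1 MUL=1 MEM=2 BR=0, R=2, W=0
[4] ALU needs rd=2 wr=1: WR_PORT; after: ALU=1 MUL=1 MEM=2 BR=0, R=2, W=0
[5] MEM needs rd=1 wr=1: WR_PORT; after: ALU=1 MUL=1 MEM=2 BR=0, R=2, W=0
[6] BR needs rd=2 wr=0: FU; after: ALU=1 MUL=1 MEM=2 BR=0, R=2, W=0
[7] MEM needs rd=1 wr=1: WR_PORT; after: ALU=1 MUL=1 MEM=2 BR=0, R=2, W=0

reason(slot 5) = WR_PORT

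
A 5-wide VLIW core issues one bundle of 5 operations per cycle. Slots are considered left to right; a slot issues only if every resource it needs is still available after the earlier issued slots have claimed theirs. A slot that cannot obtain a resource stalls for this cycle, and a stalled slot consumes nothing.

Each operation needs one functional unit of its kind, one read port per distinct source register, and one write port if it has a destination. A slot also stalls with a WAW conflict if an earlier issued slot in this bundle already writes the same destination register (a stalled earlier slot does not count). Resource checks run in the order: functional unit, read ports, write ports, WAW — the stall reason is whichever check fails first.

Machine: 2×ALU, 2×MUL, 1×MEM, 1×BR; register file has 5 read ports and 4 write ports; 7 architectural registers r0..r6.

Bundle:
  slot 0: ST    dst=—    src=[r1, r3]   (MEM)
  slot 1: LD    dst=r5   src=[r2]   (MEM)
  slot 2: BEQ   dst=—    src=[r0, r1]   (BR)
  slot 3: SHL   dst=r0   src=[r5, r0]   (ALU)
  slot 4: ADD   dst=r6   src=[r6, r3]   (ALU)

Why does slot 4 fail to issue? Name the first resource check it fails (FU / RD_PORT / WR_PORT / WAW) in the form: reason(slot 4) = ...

#0 MEM src=r1,r3 dispatched  <A:2 Mu:2 Ld:0 B:1 rd:3 wr:4>
#1 MEM src=r2 held:FU  <A:2 Mu:2 Ld:0 B:1 rd:3 wr:4>
#2 BR src=r0,r1 dispatched  <A:2 Mu:2 Ld:0 B:0 rd:1 wr:4>
#3 ALU src=r5,r0 held:RD_PORT  <A:2 Mu:2 Ld:0 B:0 rd:1 wr:4>
#4 ALU src=r6,r3 held:RD_PORT  <A:2 Mu:2 Ld:0 B:0 rd:1 wr:4>

reason(slot 4) = RD_PORT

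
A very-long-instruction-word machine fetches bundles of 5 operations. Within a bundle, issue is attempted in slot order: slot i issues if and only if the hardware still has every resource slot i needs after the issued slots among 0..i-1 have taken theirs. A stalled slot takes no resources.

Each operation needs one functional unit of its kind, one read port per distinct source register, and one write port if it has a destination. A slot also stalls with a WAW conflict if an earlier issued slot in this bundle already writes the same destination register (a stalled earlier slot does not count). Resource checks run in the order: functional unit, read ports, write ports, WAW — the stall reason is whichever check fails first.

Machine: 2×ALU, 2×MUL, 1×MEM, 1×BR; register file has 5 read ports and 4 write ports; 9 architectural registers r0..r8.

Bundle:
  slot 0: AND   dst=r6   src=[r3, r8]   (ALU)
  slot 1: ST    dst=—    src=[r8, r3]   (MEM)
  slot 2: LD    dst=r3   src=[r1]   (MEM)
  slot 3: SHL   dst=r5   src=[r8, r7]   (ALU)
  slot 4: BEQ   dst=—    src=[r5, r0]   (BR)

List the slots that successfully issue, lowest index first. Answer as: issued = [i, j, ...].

issued = [0, 1]

#0 ALU src=r3,r8 dispatched  <A:1 Mu:2 Ld:1 B:1 rd:3 wr:3>
#1 MEM src=r8,r3 dispatched  <A:1 Mu:2 Ld:0 B:1 rd:1 wr:3>
#2 MEM src=r1 held:FU  <A:1 Mu:2 Ld:0 B:1 rd:1 wr:3>
#3 ALU src=r8,r7 held:RD_PORT  <A:1 Mu:2 Ld:0 B:1 rd:1 wr:3>
#4 BR src=r5,r0 held:RD_PORT  <A:1 Mu:2 Ld:0 B:1 rd:1 wr:3>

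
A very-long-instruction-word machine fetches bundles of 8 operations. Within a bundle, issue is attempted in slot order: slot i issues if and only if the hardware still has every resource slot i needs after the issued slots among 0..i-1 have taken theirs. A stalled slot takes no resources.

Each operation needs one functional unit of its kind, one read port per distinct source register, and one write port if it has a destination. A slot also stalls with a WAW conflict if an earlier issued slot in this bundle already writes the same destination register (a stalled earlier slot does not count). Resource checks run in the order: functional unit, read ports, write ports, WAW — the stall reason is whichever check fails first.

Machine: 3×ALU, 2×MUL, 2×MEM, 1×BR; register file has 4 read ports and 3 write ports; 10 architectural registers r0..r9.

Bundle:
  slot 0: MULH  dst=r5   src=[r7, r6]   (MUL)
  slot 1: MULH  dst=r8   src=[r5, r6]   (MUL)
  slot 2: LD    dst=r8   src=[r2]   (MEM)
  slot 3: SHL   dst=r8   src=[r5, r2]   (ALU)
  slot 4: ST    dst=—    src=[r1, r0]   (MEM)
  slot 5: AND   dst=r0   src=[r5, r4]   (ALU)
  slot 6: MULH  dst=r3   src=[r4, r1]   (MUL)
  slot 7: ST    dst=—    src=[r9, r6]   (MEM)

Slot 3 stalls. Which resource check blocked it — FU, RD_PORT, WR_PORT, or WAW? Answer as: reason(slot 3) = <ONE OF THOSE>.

reason(slot 3) = RD_PORT

  0. MUL→r5 ⇒ go  {3A/1Mu/2Ld/1B | 2r 2w}
  1. MUL→r8 ⇒ go  {3A/0Mu/2Ld/1B | 0r 1w}
  2. MEM→r8 ⇒ no(RD_PORT)  {3A/0Mu/2Ld/1B | 0r 1w}
  3. ALU→r8 ⇒ no(RD_PORT)  {3A/0Mu/2Ld/1B | 0r 1w}
  4. MEM ⇒ no(RD_PORT)  {3A/0Mu/2Ld/1B | 0r 1w}
  5. ALU→r0 ⇒ no(RD_PORT)  {3A/0Mu/2Ld/1B | 0r 1w}
  6. MUL→r3 ⇒ no(FU)  {3A/0Mu/2Ld/1B | 0r 1w}
  7. MEM ⇒ no(RD_PORT)  {3A/0Mu/2Ld/1B | 0r 1w}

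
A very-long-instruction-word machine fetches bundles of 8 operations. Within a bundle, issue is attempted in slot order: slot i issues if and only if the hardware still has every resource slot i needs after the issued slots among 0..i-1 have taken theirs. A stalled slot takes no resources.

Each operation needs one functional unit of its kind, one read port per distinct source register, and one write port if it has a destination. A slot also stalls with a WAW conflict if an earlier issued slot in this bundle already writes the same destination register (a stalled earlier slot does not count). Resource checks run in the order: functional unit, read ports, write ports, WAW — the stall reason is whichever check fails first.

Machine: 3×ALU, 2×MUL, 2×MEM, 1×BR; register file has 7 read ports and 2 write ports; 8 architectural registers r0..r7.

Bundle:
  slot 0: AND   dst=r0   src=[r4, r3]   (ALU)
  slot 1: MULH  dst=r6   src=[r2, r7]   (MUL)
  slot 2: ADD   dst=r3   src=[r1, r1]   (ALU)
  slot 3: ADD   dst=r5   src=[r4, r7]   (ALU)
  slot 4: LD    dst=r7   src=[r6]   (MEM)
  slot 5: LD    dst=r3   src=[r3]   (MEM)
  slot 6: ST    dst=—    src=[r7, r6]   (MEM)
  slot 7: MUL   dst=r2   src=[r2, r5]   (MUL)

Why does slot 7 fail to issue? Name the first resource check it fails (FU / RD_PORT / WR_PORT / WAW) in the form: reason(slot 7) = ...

reason(slot 7) = RD_PORT

slot 0 (ALU): ISSUE — free A2,Mu2,Ld2,B1 rp5 wp1
slot 1 (MUL): ISSUE — free A2,Mu1,Ld2,B1 rp3 wp0
slot 2 (ALU): stall WR_PORT — free A2,Mu1,Ld2,B1 rp3 wp0
slot 3 (ALU): stall WR_PORT — free A2,Mu1,Ld2,B1 rp3 wp0
slot 4 (MEM): stall WR_PORT — free A2,Mu1,Ld2,B1 rp3 wp0
slot 5 (MEM): stall WR_PORT — free A2,Mu1,Ld2,B1 rp3 wp0
slot 6 (MEM): ISSUE — free A2,Mu1,Ld1,B1 rp1 wp0
slot 7 (MUL): stall RD_PORT — free A2,Mu1,Ld1,B1 rp1 wp0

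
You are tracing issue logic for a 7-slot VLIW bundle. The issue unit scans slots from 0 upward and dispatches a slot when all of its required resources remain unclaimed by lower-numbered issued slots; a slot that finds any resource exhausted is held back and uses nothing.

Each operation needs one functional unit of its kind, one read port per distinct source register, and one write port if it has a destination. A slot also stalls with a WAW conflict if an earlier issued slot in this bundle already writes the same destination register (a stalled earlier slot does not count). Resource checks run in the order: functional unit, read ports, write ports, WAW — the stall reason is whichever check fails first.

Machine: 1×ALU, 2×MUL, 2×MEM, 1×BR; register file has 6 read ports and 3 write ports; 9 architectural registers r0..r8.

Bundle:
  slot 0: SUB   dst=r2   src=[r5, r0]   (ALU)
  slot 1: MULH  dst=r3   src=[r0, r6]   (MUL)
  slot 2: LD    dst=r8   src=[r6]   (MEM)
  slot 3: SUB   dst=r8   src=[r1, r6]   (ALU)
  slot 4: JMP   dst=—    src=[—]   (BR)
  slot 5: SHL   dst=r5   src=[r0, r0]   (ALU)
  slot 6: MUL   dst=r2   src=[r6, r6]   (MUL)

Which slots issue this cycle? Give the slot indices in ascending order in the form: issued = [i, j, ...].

issued = [0, 1, 2, 4]

(0) want 1×ALU +2rd +1wr — yes → AL0|MU2|ME2|BR1|rd4|wr2
(1) want 1×MUL +2rd +1wr — yes → AL0|MU1|ME2|BR1|rd2|wr1
(2) want 1×MEM +1rd +1wr — yes → AL0|MU1|ME1|BR1|rd1|wr0
(3) want 1×ALU +2rd +1wr — FU → AL0|MU1|ME1|BR1|rd1|wr0
(4) want 1×BR +0rd +0wr — yes → AL0|MU1|ME1|BR0|rd1|wr0
(5) want 1×ALU +1rd +1wr — FU → AL0|MU1|ME1|BR0|rd1|wr0
(6) want 1×MUL +1rd +1wr — WR_PORT → AL0|MU1|ME1|BR0|rd1|wr0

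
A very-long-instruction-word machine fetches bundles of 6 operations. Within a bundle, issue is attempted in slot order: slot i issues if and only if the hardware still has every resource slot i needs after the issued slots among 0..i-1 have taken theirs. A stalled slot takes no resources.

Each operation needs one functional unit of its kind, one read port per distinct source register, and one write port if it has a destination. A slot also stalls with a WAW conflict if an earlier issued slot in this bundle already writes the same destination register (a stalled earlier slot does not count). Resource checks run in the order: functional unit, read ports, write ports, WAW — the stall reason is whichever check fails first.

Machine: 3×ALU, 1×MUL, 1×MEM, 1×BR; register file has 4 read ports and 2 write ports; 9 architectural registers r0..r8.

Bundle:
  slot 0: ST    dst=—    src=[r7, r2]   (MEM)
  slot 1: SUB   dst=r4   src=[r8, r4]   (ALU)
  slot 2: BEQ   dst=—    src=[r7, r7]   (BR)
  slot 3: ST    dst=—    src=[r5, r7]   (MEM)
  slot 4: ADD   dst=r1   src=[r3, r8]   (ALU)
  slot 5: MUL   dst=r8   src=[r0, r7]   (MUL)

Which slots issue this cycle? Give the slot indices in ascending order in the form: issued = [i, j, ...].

(0) want 1×MEM +2rd +0wr — yes → AL3|MU1|ME0|BR1|rd2|wr2
(1) want 1×ALU +2rd +1wr — yes → AL2|MU1|ME0|BR1|rd0|wr1
(2) want 1×BR +1rd +0wr — RD_PORT → AL2|MU1|ME0|BR1|rd0|wr1
(3) want 1×MEM +2rd +0wr — FU → AL2|MU1|ME0|BR1|rd0|wr1
(4) want 1×ALU +2rd +1wr — RD_PORT → AL2|MU1|ME0|BR1|rd0|wr1
(5) want 1×MUL +2rd +1wr — RD_PORT → AL2|MU1|ME0|BR1|rd0|wr1

issued = [0, 1]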